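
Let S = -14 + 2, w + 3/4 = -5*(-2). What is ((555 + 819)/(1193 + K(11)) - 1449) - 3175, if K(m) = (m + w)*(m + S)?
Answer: -21685688/4691 ≈ -4622.8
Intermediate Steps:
w = 37/4 (w = -3/4 - 5*(-2) = -3/4 + 10 = 37/4 ≈ 9.2500)
S = -12
K(m) = (-12 + m)*(37/4 + m) (K(m) = (m + 37/4)*(m - 12) = (37/4 + m)*(-12 + m) = (-12 + m)*(37/4 + m))
((555 + 819)/(1193 + K(11)) - 1449) - 3175 = ((555 + 819)/(1193 + (-111 + 11**2 - 11/4*11)) - 1449) - 3175 = (1374/(1193 + (-111 + 121 - 121/4)) - 1449) - 3175 = (1374/(1193 - 81/4) - 1449) - 3175 = (1374/(4691/4) - 1449) - 3175 = (1374*(4/4691) - 1449) - 3175 = (5496/4691 - 1449) - 3175 = -6791763/4691 - 3175 = -21685688/4691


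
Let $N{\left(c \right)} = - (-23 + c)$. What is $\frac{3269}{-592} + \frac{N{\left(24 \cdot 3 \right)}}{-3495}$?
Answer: $- \frac{11396147}{2069040} \approx -5.5079$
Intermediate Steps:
$N{\left(c \right)} = 23 - c$
$\frac{3269}{-592} + \frac{N{\left(24 \cdot 3 \right)}}{-3495} = \frac{3269}{-592} + \frac{23 - 24 \cdot 3}{-3495} = 3269 \left(- \frac{1}{592}\right) + \left(23 - 72\right) \left(- \frac{1}{3495}\right) = - \frac{3269}{592} + \left(23 - 72\right) \left(- \frac{1}{3495}\right) = - \frac{3269}{592} - - \frac{49}{3495} = - \frac{3269}{592} + \frac{49}{3495} = - \frac{11396147}{2069040}$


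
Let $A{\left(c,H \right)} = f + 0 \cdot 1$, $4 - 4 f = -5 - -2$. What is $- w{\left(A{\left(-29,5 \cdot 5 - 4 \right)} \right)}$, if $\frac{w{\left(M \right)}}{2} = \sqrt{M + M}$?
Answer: $- \sqrt{14} \approx -3.7417$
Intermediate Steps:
$f = \frac{7}{4}$ ($f = 1 - \frac{-5 - -2}{4} = 1 - \frac{-5 + 2}{4} = 1 - - \frac{3}{4} = 1 + \frac{3}{4} = \frac{7}{4} \approx 1.75$)
$A{\left(c,H \right)} = \frac{7}{4}$ ($A{\left(c,H \right)} = \frac{7}{4} + 0 \cdot 1 = \frac{7}{4} + 0 = \frac{7}{4}$)
$w{\left(M \right)} = 2 \sqrt{2} \sqrt{M}$ ($w{\left(M \right)} = 2 \sqrt{M + M} = 2 \sqrt{2 M} = 2 \sqrt{2} \sqrt{M}$)
$- w{\left(A{\left(-29,5 \cdot 5 - 4 \right)} \right)} = - 2 \sqrt{2} \sqrt{\frac{7}{4}} = - 2 \sqrt{2} \frac{\sqrt{7}}{2} = - \sqrt{14}$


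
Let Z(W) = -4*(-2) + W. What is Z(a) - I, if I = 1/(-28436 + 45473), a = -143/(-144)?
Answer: 2451419/272592 ≈ 8.9930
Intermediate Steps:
a = 143/144 (a = -143*(-1/144) = 143/144 ≈ 0.99306)
Z(W) = 8 + W
I = 1/17037 ≈ 5.8696e-5
Z(a) - I = (8 + 143/144) - 1*1/17037 = 1295/144 - 1/17037 = 2451419/272592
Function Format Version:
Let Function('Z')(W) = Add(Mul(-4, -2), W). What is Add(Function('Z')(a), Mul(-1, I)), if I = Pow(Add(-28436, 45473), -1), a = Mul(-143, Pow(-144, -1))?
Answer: Rational(2451419, 272592) ≈ 8.9930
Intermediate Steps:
a = Rational(143, 144) (a = Mul(-143, Rational(-1, 144)) = Rational(143, 144) ≈ 0.99306)
Function('Z')(W) = Add(8, W)
I = Rational(1, 17037) (I = Pow(17037, -1) = Rational(1, 17037) ≈ 5.8696e-5)
Add(Function('Z')(a), Mul(-1, I)) = Add(Add(8, Rational(143, 144)), Mul(-1, Rational(1, 17037))) = Add(Rational(1295, 144), Rational(-1, 17037)) = Rational(2451419, 272592)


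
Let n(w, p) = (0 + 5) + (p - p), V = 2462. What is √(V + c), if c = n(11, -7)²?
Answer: √2487 ≈ 49.870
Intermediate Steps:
n(w, p) = 5 (n(w, p) = 5 + 0 = 5)
c = 25 (c = 5² = 25)
√(V + c) = √(2462 + 25) = √2487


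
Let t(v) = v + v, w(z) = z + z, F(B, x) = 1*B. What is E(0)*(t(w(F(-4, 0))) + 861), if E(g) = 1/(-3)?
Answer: -845/3 ≈ -281.67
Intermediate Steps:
F(B, x) = B
w(z) = 2*z
t(v) = 2*v
E(g) = -⅓
E(0)*(t(w(F(-4, 0))) + 861) = -(2*(2*(-4)) + 861)/3 = -(2*(-8) + 861)/3 = -(-16 + 861)/3 = -⅓*845 = -845/3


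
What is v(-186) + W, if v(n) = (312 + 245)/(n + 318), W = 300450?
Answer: 39659957/132 ≈ 3.0045e+5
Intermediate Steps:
v(n) = 557/(318 + n)
v(-186) + W = 557/(318 - 186) + 300450 = 557/132 + 300450 = 39659957/132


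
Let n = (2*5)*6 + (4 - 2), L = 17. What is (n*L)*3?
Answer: 3162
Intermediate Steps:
n = 62 (n = 10*6 + 2 = 60 + 2 = 62)
(n*L)*3 = (62*17)*3 = 1054*3 = 3162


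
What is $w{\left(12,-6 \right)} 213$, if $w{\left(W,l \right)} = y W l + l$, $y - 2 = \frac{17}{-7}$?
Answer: $\frac{37062}{7} \approx 5294.6$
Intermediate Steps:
$y = - \frac{3}{7}$ ($y = 2 + \frac{17}{-7} = 2 + 17 \left(- \frac{1}{7}\right) = 2 - \frac{17}{7} = - \frac{3}{7} \approx -0.42857$)
$w{\left(W,l \right)} = l - \frac{3 W l}{7}$ ($w{\left(W,l \right)} = - \frac{3 W}{7} l + l = - \frac{3 W l}{7} + l = l - \frac{3 W l}{7}$)
$w{\left(12,-6 \right)} 213 = \frac{1}{7} \left(-6\right) \left(7 - 36\right) 213 = \frac{1}{7} \left(-6\right) \left(-29\right) 213 = \frac{174}{7} \cdot 213 = \frac{37062}{7}$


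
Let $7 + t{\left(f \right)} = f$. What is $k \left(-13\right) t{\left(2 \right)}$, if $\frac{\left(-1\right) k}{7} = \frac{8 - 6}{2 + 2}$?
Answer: $- \frac{455}{2} \approx -227.5$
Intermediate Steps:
$k = - \frac{7}{2}$ ($k = - 7 \frac{8 - 6}{2 + 2} = - 7 \cdot \frac{2}{4} = - 7 \cdot 2 \cdot \frac{1}{4} = \left(-7\right) \frac{1}{2} = - \frac{7}{2} \approx -3.5$)
$t{\left(f \right)} = -7 + f$
$k \left(-13\right) t{\left(2 \right)} = \left(- \frac{7}{2}\right) \left(-13\right) \left(-7 + 2\right) = \frac{91}{2} \left(-5\right) = - \frac{455}{2}$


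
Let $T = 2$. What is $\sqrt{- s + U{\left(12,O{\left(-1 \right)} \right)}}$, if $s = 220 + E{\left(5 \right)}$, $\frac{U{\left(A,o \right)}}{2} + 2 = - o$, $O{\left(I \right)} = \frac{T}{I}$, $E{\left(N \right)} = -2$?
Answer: $i \sqrt{218} \approx 14.765 i$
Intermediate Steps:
$O{\left(I \right)} = \frac{2}{I}$
$U{\left(A,o \right)} = -4 - 2 o$ ($U{\left(A,o \right)} = -4 + 2 \left(- o\right) = -4 - 2 o$)
$s = 218$ ($s = 220 - 2 = 218$)
$\sqrt{- s + U{\left(12,O{\left(-1 \right)} \right)}} = \sqrt{\left(-1\right) 218 - \left(4 + 2 \frac{2}{-1}\right)} = \sqrt{-218 - \left(4 + 2 \cdot 2 \left(-1\right)\right)} = \sqrt{-218 - 0} = \sqrt{-218 + \left(-4 + 4\right)} = \sqrt{-218 + 0} = \sqrt{-218} = i \sqrt{218}$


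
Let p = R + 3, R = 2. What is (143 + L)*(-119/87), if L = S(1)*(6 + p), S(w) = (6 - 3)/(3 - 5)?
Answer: -30107/174 ≈ -173.03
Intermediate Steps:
S(w) = -3/2 (S(w) = 3/(-2) = 3*(-½) = -3/2)
p = 5 (p = 2 + 3 = 5)
L = -33/2 (L = -3*(6 + 5)/2 = -3/2*11 = -33/2 ≈ -16.500)
(143 + L)*(-119/87) = (143 - 33/2)*(-119/87) = 253*(-119*1/87)/2 = (253/2)*(-119/87) = -30107/174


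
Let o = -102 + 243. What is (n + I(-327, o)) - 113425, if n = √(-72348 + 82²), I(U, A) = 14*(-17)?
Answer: -113663 + 2*I*√16406 ≈ -1.1366e+5 + 256.17*I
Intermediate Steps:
o = 141
I(U, A) = -238
n = 2*I*√16406 (n = √(-72348 + 6724) = √(-65624) = 2*I*√16406 ≈ 256.17*I)
(n + I(-327, o)) - 113425 = (2*I*√16406 - 238) - 113425 = (-238 + 2*I*√16406) - 113425 = -113663 + 2*I*√16406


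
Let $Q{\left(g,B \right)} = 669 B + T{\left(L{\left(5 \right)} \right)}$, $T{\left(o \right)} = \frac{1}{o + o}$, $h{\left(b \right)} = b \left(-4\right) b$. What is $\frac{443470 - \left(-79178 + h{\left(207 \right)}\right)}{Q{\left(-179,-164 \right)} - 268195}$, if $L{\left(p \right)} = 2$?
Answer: $- \frac{925392}{503881} \approx -1.8365$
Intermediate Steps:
$h{\left(b \right)} = - 4 b^{2}$ ($h{\left(b \right)} = - 4 b b = - 4 b^{2}$)
$T{\left(o \right)} = \frac{1}{2 o}$
$Q{\left(g,B \right)} = \frac{1}{4} + 669 B$ ($Q{\left(g,B \right)} = 669 B + \frac{1}{2 \cdot 2} = 669 B + \frac{1}{2} \cdot \frac{1}{2} = 669 B + \frac{1}{4} = \frac{1}{4} + 669 B$)
$\frac{443470 - \left(-79178 + h{\left(207 \right)}\right)}{Q{\left(-179,-164 \right)} - 268195} = \frac{443470 - \left(-79178 - 4 \cdot 207^{2}\right)}{\left(\frac{1}{4} + 669 \left(-164\right)\right) - 268195} = \frac{443470 - \left(-79178 - 171396\right)}{\left(\frac{1}{4} - 109716\right) - 268195} = \frac{443470 + \left(79178 - -171396\right)}{- \frac{438863}{4} - 268195} = \frac{443470 + \left(79178 + 171396\right)}{- \frac{1511643}{4}} = \left(443470 + 250574\right) \left(- \frac{4}{1511643}\right) = 694044 \left(- \frac{4}{1511643}\right) = - \frac{925392}{503881}$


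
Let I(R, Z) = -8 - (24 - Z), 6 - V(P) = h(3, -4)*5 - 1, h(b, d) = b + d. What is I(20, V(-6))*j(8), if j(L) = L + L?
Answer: -320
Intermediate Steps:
V(P) = 12 (V(P) = 6 - ((3 - 4)*5 - 1) = 6 - (-1*5 - 1) = 6 - (-5 - 1) = 6 - 1*(-6) = 6 + 6 = 12)
I(R, Z) = -32 + Z (I(R, Z) = -8 + (-24 + Z) = -32 + Z)
j(L) = 2*L
I(20, V(-6))*j(8) = (-32 + 12)*(2*8) = -20*16 = -320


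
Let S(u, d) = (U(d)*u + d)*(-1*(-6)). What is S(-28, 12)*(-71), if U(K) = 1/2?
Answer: 852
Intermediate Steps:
U(K) = ½
S(u, d) = 3*u + 6*d (S(u, d) = (u/2 + d)*(-1*(-6)) = (d + u/2)*6 = 3*u + 6*d)
S(-28, 12)*(-71) = (3*(-28) + 6*12)*(-71) = (-84 + 72)*(-71) = -12*(-71) = 852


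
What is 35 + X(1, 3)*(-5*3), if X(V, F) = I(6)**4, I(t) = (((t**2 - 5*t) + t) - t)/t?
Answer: 20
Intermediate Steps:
I(t) = (t**2 - 5*t)/t (I(t) = ((t**2 - 4*t) - t)/t = (t**2 - 5*t)/t)
X(V, F) = 1 (X(V, F) = (-5 + 6)**4 = 1**4 = 1)
35 + X(1, 3)*(-5*3) = 35 + 1*(-5*3) = 35 + 1*(-15) = 35 - 15 = 20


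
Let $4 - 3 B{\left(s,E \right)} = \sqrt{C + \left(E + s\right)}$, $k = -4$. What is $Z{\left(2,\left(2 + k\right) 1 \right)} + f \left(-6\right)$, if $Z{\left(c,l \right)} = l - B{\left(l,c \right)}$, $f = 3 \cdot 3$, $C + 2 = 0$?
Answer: $- \frac{172}{3} + \frac{i \sqrt{2}}{3} \approx -57.333 + 0.4714 i$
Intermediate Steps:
$C = -2$ ($C = -2 + 0 = -2$)
$B{\left(s,E \right)} = \frac{4}{3} - \frac{\sqrt{-2 + E + s}}{3}$ ($B{\left(s,E \right)} = \frac{4}{3} - \frac{\sqrt{-2 + \left(E + s\right)}}{3} = \frac{4}{3} - \frac{\sqrt{-2 + E + s}}{3}$)
$f = 9$
$Z{\left(c,l \right)} = - \frac{4}{3} + l + \frac{\sqrt{-2 + c + l}}{3}$ ($Z{\left(c,l \right)} = l - \left(\frac{4}{3} - \frac{\sqrt{-2 + c + l}}{3}\right) = l + \left(- \frac{4}{3} + \frac{\sqrt{-2 + c + l}}{3}\right) = - \frac{4}{3} + l + \frac{\sqrt{-2 + c + l}}{3}$)
$Z{\left(2,\left(2 + k\right) 1 \right)} + f \left(-6\right) = \left(- \frac{4}{3} + \left(2 - 4\right) 1 + \frac{\sqrt{-2 + 2 + \left(2 - 4\right) 1}}{3}\right) + 9 \left(-6\right) = \left(- \frac{4}{3} - 2 + \frac{\sqrt{-2 + 2 - 2}}{3}\right) - 54 = \left(- \frac{4}{3} - 2 + \frac{\sqrt{-2}}{3}\right) - 54 = \left(- \frac{4}{3} - 2 + \frac{i \sqrt{2}}{3}\right) - 54 = \left(- \frac{10}{3} + \frac{i \sqrt{2}}{3}\right) - 54 = - \frac{172}{3} + \frac{i \sqrt{2}}{3}$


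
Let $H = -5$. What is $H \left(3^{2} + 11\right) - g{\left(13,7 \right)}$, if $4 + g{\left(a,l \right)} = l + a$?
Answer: $-116$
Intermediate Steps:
$g{\left(a,l \right)} = -4 + a + l$ ($g{\left(a,l \right)} = -4 + \left(l + a\right) = -4 + \left(a + l\right) = -4 + a + l$)
$H \left(3^{2} + 11\right) - g{\left(13,7 \right)} = - 5 \left(3^{2} + 11\right) - \left(-4 + 13 + 7\right) = - 5 \left(9 + 11\right) - 16 = \left(-5\right) 20 - 16 = -100 - 16 = -116$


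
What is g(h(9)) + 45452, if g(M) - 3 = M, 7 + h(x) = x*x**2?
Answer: 46177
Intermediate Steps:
h(x) = -7 + x**3 (h(x) = -7 + x*x**2 = -7 + x**3)
g(M) = 3 + M
g(h(9)) + 45452 = (3 + (-7 + 9**3)) + 45452 = (3 + (-7 + 729)) + 45452 = (3 + 722) + 45452 = 725 + 45452 = 46177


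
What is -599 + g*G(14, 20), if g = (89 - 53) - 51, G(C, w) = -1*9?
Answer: -464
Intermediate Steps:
G(C, w) = -9
g = -15 (g = 36 - 51 = -15)
-599 + g*G(14, 20) = -599 - 15*(-9) = -599 + 135 = -464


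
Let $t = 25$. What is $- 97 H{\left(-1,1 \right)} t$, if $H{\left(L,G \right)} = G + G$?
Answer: $-4850$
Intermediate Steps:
$H{\left(L,G \right)} = 2 G$
$- 97 H{\left(-1,1 \right)} t = - 97 \cdot 2 \cdot 1 \cdot 25 = - 97 \cdot 2 \cdot 25 = \left(-97\right) 50 = -4850$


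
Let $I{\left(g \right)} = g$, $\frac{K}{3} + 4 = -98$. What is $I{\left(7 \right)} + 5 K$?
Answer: $-1523$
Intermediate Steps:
$K = -306$ ($K = -12 + 3 \left(-98\right) = -12 - 294 = -306$)
$I{\left(7 \right)} + 5 K = 7 + 5 \left(-306\right) = 7 - 1530 = -1523$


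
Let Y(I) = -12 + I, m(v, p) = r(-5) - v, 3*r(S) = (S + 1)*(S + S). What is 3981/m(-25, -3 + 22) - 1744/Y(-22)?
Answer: 303311/1955 ≈ 155.15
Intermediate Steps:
r(S) = 2*S*(1 + S)/3 (r(S) = ((S + 1)*(S + S))/3 = ((1 + S)*(2*S))/3 = (2*S*(1 + S))/3 = 2*S*(1 + S)/3)
m(v, p) = 40/3 - v (m(v, p) = (2/3)*(-5)*(1 - 5) - v = (2/3)*(-5)*(-4) - v = 40/3 - v)
3981/m(-25, -3 + 22) - 1744/Y(-22) = 3981/(40/3 - 1*(-25)) - 1744/(-12 - 22) = 3981/(40/3 + 25) - 1744/(-34) = 3981/(115/3) - 1744*(-1/34) = 3981*(3/115) + 872/17 = 11943/115 + 872/17 = 303311/1955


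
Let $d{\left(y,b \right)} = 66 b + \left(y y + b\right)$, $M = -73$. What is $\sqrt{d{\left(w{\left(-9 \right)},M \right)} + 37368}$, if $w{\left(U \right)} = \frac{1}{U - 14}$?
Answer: $\frac{3 \sqrt{1908926}}{23} \approx 180.21$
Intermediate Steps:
$w{\left(U \right)} = \frac{1}{-14 + U}$
$d{\left(y,b \right)} = y^{2} + 67 b$ ($d{\left(y,b \right)} = 66 b + \left(y^{2} + b\right) = 66 b + \left(b + y^{2}\right) = y^{2} + 67 b$)
$\sqrt{d{\left(w{\left(-9 \right)},M \right)} + 37368} = \sqrt{\left(\left(\frac{1}{-14 - 9}\right)^{2} + 67 \left(-73\right)\right) + 37368} = \sqrt{\left(\left(\frac{1}{-23}\right)^{2} - 4891\right) + 37368} = \sqrt{\left(\left(- \frac{1}{23}\right)^{2} - 4891\right) + 37368} = \sqrt{\left(\frac{1}{529} - 4891\right) + 37368} = \sqrt{- \frac{2587338}{529} + 37368} = \sqrt{\frac{17180334}{529}} = \frac{3 \sqrt{1908926}}{23}$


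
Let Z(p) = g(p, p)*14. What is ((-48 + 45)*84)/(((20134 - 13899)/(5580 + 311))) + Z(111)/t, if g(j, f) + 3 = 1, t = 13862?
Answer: -8251306/34655 ≈ -238.10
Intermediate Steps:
g(j, f) = -2 (g(j, f) = -3 + 1 = -2)
Z(p) = -28 (Z(p) = -2*14 = -28)
((-48 + 45)*84)/(((20134 - 13899)/(5580 + 311))) + Z(111)/t = ((-48 + 45)*84)/(((20134 - 13899)/(5580 + 311))) - 28/13862 = (-3*84)/((6235/5891)) - 28*1/13862 = -252/(6235*(1/5891)) - 14/6931 = -252/145/137 - 14/6931 = -252*137/145 - 14/6931 = -34524/145 - 14/6931 = -8251306/34655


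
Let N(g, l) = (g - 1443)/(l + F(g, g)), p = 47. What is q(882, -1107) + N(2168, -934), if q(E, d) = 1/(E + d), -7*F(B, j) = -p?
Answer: -1148366/1460475 ≈ -0.78630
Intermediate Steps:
F(B, j) = 47/7 (F(B, j) = -(-1)*47/7 = -⅐*(-47) = 47/7)
N(g, l) = (-1443 + g)/(47/7 + l) (N(g, l) = (g - 1443)/(l + 47/7) = (-1443 + g)/(47/7 + l))
q(882, -1107) + N(2168, -934) = 1/(882 - 1107) + 7*(-1443 + 2168)/(47 + 7*(-934)) = 1/(-225) + 7*725/(47 - 6538) = -1/225 + 7*725/(-6491) = -1/225 + 7*(-1/6491)*725 = -1/225 - 5075/6491 = -1148366/1460475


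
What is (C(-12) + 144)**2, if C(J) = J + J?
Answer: 14400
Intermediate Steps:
C(J) = 2*J
(C(-12) + 144)**2 = (2*(-12) + 144)**2 = (-24 + 144)**2 = 120**2 = 14400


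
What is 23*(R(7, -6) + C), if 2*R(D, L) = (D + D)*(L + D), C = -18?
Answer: -253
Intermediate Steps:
R(D, L) = D*(D + L) (R(D, L) = ((D + D)*(L + D))/2 = ((2*D)*(D + L))/2 = (2*D*(D + L))/2 = D*(D + L))
23*(R(7, -6) + C) = 23*(7*(7 - 6) - 18) = 23*(7*1 - 18) = 23*(7 - 18) = 23*(-11) = -253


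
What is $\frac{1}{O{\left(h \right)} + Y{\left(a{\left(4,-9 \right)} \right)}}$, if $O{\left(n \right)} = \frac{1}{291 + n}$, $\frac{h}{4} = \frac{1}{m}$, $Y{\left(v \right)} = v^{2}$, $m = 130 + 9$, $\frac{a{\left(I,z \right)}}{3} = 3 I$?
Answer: $\frac{40453}{52427227} \approx 0.0007716$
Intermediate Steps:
$a{\left(I,z \right)} = 9 I$ ($a{\left(I,z \right)} = 3 \cdot 3 I = 9 I$)
$m = 139$
$h = \frac{4}{139} \approx 0.028777$
$\frac{1}{O{\left(h \right)} + Y{\left(a{\left(4,-9 \right)} \right)}} = \frac{1}{\frac{1}{291 + \frac{4}{139}} + \left(9 \cdot 4\right)^{2}} = \frac{1}{\frac{1}{\frac{40453}{139}} + 36^{2}} = \frac{1}{\frac{139}{40453} + 1296} = \frac{1}{\frac{52427227}{40453}} = \frac{40453}{52427227}$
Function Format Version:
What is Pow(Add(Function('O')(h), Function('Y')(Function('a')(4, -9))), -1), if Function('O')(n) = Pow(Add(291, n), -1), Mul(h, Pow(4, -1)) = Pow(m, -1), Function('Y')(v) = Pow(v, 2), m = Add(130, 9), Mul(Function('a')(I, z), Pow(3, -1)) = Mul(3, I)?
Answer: Rational(40453, 52427227) ≈ 0.00077160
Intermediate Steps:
Function('a')(I, z) = Mul(9, I) (Function('a')(I, z) = Mul(3, Mul(3, I)) = Mul(9, I))
m = 139
h = Rational(4, 139) (h = Mul(4, Pow(139, -1)) = Mul(4, Rational(1, 139)) = Rational(4, 139) ≈ 0.028777)
Pow(Add(Function('O')(h), Function('Y')(Function('a')(4, -9))), -1) = Pow(Add(Pow(Add(291, Rational(4, 139)), -1), Pow(Mul(9, 4), 2)), -1) = Pow(Add(Pow(Rational(40453, 139), -1), Pow(36, 2)), -1) = Pow(Add(Rational(139, 40453), 1296), -1) = Pow(Rational(52427227, 40453), -1) = Rational(40453, 52427227)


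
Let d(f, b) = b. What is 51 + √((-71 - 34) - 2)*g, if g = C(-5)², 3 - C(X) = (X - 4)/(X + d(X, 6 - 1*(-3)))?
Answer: 51 + 441*I*√107/16 ≈ 51.0 + 285.11*I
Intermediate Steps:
C(X) = 3 - (-4 + X)/(9 + X) (C(X) = 3 - (X - 4)/(X + (6 - 1*(-3))) = 3 - (-4 + X)/(X + (6 + 3)) = 3 - (-4 + X)/(X + 9) = 3 - (-4 + X)/(9 + X))
g = 441/16 (g = ((31 + 2*(-5))/(9 - 5))² = ((31 - 10)/4)² = ((¼)*21)² = (21/4)² = 441/16 ≈ 27.563)
51 + √((-71 - 34) - 2)*g = 51 + √((-71 - 34) - 2)*(441/16) = 51 + √(-105 - 2)*(441/16) = 51 + √(-107)*(441/16) = 51 + (I*√107)*(441/16) = 51 + 441*I*√107/16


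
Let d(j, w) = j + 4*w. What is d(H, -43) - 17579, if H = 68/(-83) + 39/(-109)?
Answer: -160603946/9047 ≈ -17752.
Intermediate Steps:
H = -10649/9047 (H = 68*(-1/83) + 39*(-1/109) = -68/83 - 39/109 = -10649/9047 ≈ -1.1771)
d(H, -43) - 17579 = (-10649/9047 + 4*(-43)) - 17579 = (-10649/9047 - 172) - 17579 = -1566733/9047 - 17579 = -160603946/9047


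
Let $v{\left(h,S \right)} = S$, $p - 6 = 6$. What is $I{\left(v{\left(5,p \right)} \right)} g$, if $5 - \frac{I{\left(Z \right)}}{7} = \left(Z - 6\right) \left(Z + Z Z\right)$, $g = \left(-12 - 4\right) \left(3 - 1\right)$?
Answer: $208544$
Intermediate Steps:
$p = 12$ ($p = 6 + 6 = 12$)
$g = -32$ ($g = \left(-16\right) 2 = -32$)
$I{\left(Z \right)} = 35 - 7 \left(-6 + Z\right) \left(Z + Z^{2}\right)$ ($I{\left(Z \right)} = 35 - 7 \left(Z - 6\right) \left(Z + Z Z\right) = 35 - 7 \left(-6 + Z\right) \left(Z + Z^{2}\right)$)
$I{\left(v{\left(5,p \right)} \right)} g = \left(35 - 7 \cdot 12^{3} + 35 \cdot 12^{2} + 42 \cdot 12\right) \left(-32\right) = \left(35 - 12096 + 35 \cdot 144 + 504\right) \left(-32\right) = \left(35 - 12096 + 5040 + 504\right) \left(-32\right) = \left(-6517\right) \left(-32\right) = 208544$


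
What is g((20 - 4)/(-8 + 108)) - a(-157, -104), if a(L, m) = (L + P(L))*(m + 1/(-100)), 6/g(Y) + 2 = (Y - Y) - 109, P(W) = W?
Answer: -60419509/1850 ≈ -32659.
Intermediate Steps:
g(Y) = -2/37 (g(Y) = 6/(-2 + ((Y - Y) - 109)) = 6/(-2 + (0 - 109)) = 6/(-2 - 109) = 6/(-111) = 6*(-1/111) = -2/37)
a(L, m) = 2*L*(-1/100 + m) (a(L, m) = (L + L)*(m + 1/(-100)) = (2*L)*(m - 1/100) = (2*L)*(-1/100 + m) = 2*L*(-1/100 + m))
g((20 - 4)/(-8 + 108)) - a(-157, -104) = -2/37 - (-157)*(-1 + 100*(-104))/50 = -2/37 - (-157)*(-1 - 10400)/50 = -2/37 - (-157)*(-10401)/50 = -2/37 - 1*1632957/50 = -2/37 - 1632957/50 = -60419509/1850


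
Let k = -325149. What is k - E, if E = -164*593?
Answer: -227897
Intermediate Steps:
E = -97252
k - E = -325149 - 1*(-97252) = -325149 + 97252 = -227897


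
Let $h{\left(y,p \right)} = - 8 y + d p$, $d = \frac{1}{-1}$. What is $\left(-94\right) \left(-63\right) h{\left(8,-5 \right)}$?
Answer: $-349398$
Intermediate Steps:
$d = -1$
$h{\left(y,p \right)} = - p - 8 y$ ($h{\left(y,p \right)} = - 8 y - p = - p - 8 y$)
$\left(-94\right) \left(-63\right) h{\left(8,-5 \right)} = \left(-94\right) \left(-63\right) \left(\left(-1\right) \left(-5\right) - 64\right) = 5922 \left(5 - 64\right) = 5922 \left(-59\right) = -349398$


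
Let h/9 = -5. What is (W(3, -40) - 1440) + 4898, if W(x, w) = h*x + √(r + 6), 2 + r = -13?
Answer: 3323 + 3*I ≈ 3323.0 + 3.0*I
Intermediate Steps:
r = -15 (r = -2 - 13 = -15)
h = -45 (h = 9*(-5) = -45)
W(x, w) = -45*x + 3*I (W(x, w) = -45*x + √(-15 + 6) = -45*x + √(-9) = -45*x + 3*I)
(W(3, -40) - 1440) + 4898 = ((-45*3 + 3*I) - 1440) + 4898 = ((-135 + 3*I) - 1440) + 4898 = (-1575 + 3*I) + 4898 = 3323 + 3*I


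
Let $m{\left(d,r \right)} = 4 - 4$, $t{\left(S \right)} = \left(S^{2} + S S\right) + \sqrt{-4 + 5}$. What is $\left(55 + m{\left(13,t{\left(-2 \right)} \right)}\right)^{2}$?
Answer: $3025$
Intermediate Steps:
$t{\left(S \right)} = 1 + 2 S^{2}$ ($t{\left(S \right)} = \left(S^{2} + S^{2}\right) + \sqrt{1} = 2 S^{2} + 1 = 1 + 2 S^{2}$)
$m{\left(d,r \right)} = 0$ ($m{\left(d,r \right)} = 4 - 4 = 0$)
$\left(55 + m{\left(13,t{\left(-2 \right)} \right)}\right)^{2} = \left(55 + 0\right)^{2} = 55^{2} = 3025$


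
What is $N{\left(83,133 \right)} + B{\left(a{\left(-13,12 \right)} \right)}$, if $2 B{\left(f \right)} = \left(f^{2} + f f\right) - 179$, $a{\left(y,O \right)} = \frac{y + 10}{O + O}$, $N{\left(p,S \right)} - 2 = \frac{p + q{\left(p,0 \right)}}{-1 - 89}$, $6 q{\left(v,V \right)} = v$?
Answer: $- \frac{765161}{8640} \approx -88.56$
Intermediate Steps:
$q{\left(v,V \right)} = \frac{v}{6}$
$N{\left(p,S \right)} = 2 - \frac{7 p}{540}$ ($N{\left(p,S \right)} = 2 + \frac{p + \frac{p}{6}}{-1 - 89} = 2 + \frac{\frac{7}{6} p}{-90} = 2 + \frac{7 p}{6} \left(- \frac{1}{90}\right) = 2 - \frac{7 p}{540}$)
$a{\left(y,O \right)} = \frac{10 + y}{2 O}$
$B{\left(f \right)} = - \frac{179}{2} + f^{2}$ ($B{\left(f \right)} = \frac{\left(f^{2} + f f\right) - 179}{2} = \frac{\left(f^{2} + f^{2}\right) - 179}{2} = \frac{2 f^{2} - 179}{2} = \frac{-179 + 2 f^{2}}{2} = - \frac{179}{2} + f^{2}$)
$N{\left(83,133 \right)} + B{\left(a{\left(-13,12 \right)} \right)} = \left(2 - \frac{581}{540}\right) - \left(\frac{179}{2} - \left(\frac{10 - 13}{2 \cdot 12}\right)^{2}\right) = \left(2 - \frac{581}{540}\right) - \left(\frac{179}{2} - \left(\frac{1}{2} \cdot \frac{1}{12} \left(-3\right)\right)^{2}\right) = \frac{499}{540} - \left(\frac{179}{2} - \left(- \frac{1}{8}\right)^{2}\right) = \frac{499}{540} + \left(- \frac{179}{2} + \frac{1}{64}\right) = \frac{499}{540} - \frac{5727}{64} = - \frac{765161}{8640}$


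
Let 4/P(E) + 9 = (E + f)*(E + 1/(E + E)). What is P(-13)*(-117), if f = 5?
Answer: -2028/413 ≈ -4.9104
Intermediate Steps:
P(E) = 4/(-9 + (5 + E)*(E + 1/(2*E))) (P(E) = 4/(-9 + (E + 5)*(E + 1/(E + E))) = 4/(-9 + (5 + E)*(E + 1/(2*E))))
P(-13)*(-117) = (8*(-13)/(5 - 17*(-13) + 2*(-13)³ + 10*(-13)²))*(-117) = (8*(-13)/(5 + 221 + 2*(-2197) + 10*169))*(-117) = (8*(-13)/(5 + 221 - 4394 + 1690))*(-117) = (8*(-13)/(-2478))*(-117) = (8*(-13)*(-1/2478))*(-117) = (52/1239)*(-117) = -2028/413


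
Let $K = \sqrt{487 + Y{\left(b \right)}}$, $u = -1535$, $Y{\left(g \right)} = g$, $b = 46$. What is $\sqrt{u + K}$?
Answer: $\sqrt{-1535 + \sqrt{533}} \approx 38.883 i$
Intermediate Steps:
$K = \sqrt{533}$ ($K = \sqrt{487 + 46} = \sqrt{533} \approx 23.087$)
$\sqrt{u + K} = \sqrt{-1535 + \sqrt{533}}$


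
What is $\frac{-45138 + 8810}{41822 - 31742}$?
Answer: $- \frac{4541}{1260} \approx -3.604$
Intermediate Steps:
$\frac{-45138 + 8810}{41822 - 31742} = - \frac{36328}{10080} = \left(-36328\right) \frac{1}{10080} = - \frac{4541}{1260}$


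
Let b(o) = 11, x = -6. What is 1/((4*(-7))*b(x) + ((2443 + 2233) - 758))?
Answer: 1/3610 ≈ 0.00027701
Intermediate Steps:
1/((4*(-7))*b(x) + ((2443 + 2233) - 758)) = 1/((4*(-7))*11 + ((2443 + 2233) - 758)) = 1/(-28*11 + (4676 - 758)) = 1/(-308 + 3918) = 1/3610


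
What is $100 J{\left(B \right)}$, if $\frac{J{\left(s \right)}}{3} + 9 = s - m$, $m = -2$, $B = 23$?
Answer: $4800$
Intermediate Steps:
$J{\left(s \right)} = -21 + 3 s$ ($J{\left(s \right)} = -27 + 3 \left(s - -2\right) = -27 + 3 \left(s + 2\right) = -27 + 3 \left(2 + s\right) = -27 + \left(6 + 3 s\right) = -21 + 3 s$)
$100 J{\left(B \right)} = 100 \left(-21 + 3 \cdot 23\right) = 100 \left(-21 + 69\right) = 100 \cdot 48 = 4800$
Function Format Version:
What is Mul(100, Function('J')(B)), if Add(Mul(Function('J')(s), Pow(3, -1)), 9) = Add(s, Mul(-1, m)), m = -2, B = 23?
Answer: 4800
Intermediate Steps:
Function('J')(s) = Add(-21, Mul(3, s)) (Function('J')(s) = Add(-27, Mul(3, Add(s, Mul(-1, -2)))) = Add(-27, Mul(3, Add(s, 2))) = Add(-27, Mul(3, Add(2, s))) = Add(-27, Add(6, Mul(3, s))) = Add(-21, Mul(3, s)))
Mul(100, Function('J')(B)) = Mul(100, Add(-21, Mul(3, 23))) = Mul(100, Add(-21, 69)) = Mul(100, 48) = 4800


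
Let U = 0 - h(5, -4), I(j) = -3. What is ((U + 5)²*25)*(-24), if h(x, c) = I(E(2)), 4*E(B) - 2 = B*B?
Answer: -38400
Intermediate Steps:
E(B) = ½ + B²/4 (E(B) = ½ + (B*B)/4 = ½ + B²/4)
h(x, c) = -3
U = 3 (U = 0 - 1*(-3) = 0 + 3 = 3)
((U + 5)²*25)*(-24) = ((3 + 5)²*25)*(-24) = (8²*25)*(-24) = (64*25)*(-24) = 1600*(-24) = -38400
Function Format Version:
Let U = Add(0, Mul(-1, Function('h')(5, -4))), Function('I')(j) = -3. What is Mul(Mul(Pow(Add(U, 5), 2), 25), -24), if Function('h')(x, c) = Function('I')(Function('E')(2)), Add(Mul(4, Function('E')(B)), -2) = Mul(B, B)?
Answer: -38400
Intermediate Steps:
Function('E')(B) = Add(Rational(1, 2), Mul(Rational(1, 4), Pow(B, 2))) (Function('E')(B) = Add(Rational(1, 2), Mul(Rational(1, 4), Mul(B, B))) = Add(Rational(1, 2), Mul(Rational(1, 4), Pow(B, 2))))
Function('h')(x, c) = -3
U = 3 (U = Add(0, Mul(-1, -3)) = Add(0, 3) = 3)
Mul(Mul(Pow(Add(U, 5), 2), 25), -24) = Mul(Mul(Pow(Add(3, 5), 2), 25), -24) = Mul(Mul(Pow(8, 2), 25), -24) = Mul(Mul(64, 25), -24) = Mul(1600, -24) = -38400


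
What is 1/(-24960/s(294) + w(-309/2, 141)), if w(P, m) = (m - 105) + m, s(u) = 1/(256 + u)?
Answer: -1/13727823 ≈ -7.2845e-8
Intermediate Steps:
w(P, m) = -105 + 2*m (w(P, m) = (-105 + m) + m = -105 + 2*m)
1/(-24960/s(294) + w(-309/2, 141)) = 1/(-24960/(1/(256 + 294)) + (-105 + 2*141)) = 1/(-24960/(1/550) + (-105 + 282)) = 1/(-24960/1/550 + 177) = 1/(-24960*550 + 177) = 1/(-13728000 + 177) = 1/(-13727823) = -1/13727823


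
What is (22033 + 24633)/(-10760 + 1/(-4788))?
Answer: -223436808/51518881 ≈ -4.3370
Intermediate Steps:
(22033 + 24633)/(-10760 + 1/(-4788)) = 46666/(-10760 - 1/4788) = 46666/(-51518881/4788) = 46666*(-4788/51518881) = -223436808/51518881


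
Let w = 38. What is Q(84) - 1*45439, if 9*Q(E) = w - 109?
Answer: -409022/9 ≈ -45447.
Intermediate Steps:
Q(E) = -71/9 (Q(E) = (38 - 109)/9 = (1/9)*(-71) = -71/9)
Q(84) - 1*45439 = -71/9 - 1*45439 = -71/9 - 45439 = -409022/9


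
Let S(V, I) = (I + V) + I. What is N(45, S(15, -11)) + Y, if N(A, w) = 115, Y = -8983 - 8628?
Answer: -17496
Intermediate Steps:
S(V, I) = V + 2*I
Y = -17611
N(45, S(15, -11)) + Y = 115 - 17611 = -17496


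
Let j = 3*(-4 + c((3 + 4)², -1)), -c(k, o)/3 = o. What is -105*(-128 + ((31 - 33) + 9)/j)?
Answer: 13685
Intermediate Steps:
c(k, o) = -3*o
j = -3 (j = 3*(-4 - 3*(-1)) = 3*(-4 + 3) = 3*(-1) = -3)
-105*(-128 + ((31 - 33) + 9)/j) = -105*(-128 + ((31 - 33) + 9)/(-3)) = -105*(-128 + (-2 + 9)*(-⅓)) = -105*(-128 + 7*(-⅓)) = -105*(-128 - 7/3) = -105*(-391/3) = 13685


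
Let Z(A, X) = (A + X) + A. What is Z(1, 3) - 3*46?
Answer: -133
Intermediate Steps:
Z(A, X) = X + 2*A
Z(1, 3) - 3*46 = (3 + 2*1) - 3*46 = (3 + 2) - 138 = 5 - 138 = -133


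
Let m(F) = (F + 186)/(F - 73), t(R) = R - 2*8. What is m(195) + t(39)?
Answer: 3187/122 ≈ 26.123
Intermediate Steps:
t(R) = -16 + R (t(R) = R - 16 = -16 + R)
m(F) = (186 + F)/(-73 + F)
m(195) + t(39) = (186 + 195)/(-73 + 195) + (-16 + 39) = 381/122 + 23 = 3187/122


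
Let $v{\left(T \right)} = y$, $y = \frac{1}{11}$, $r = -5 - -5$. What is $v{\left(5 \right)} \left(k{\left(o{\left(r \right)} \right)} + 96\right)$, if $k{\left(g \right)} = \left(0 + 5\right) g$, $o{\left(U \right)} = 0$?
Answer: $\frac{96}{11} \approx 8.7273$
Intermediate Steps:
$r = 0$ ($r = -5 + 5 = 0$)
$y = \frac{1}{11} \approx 0.090909$
$v{\left(T \right)} = \frac{1}{11}$
$k{\left(g \right)} = 5 g$
$v{\left(5 \right)} \left(k{\left(o{\left(r \right)} \right)} + 96\right) = \frac{5 \cdot 0 + 96}{11} = \frac{0 + 96}{11} = \frac{1}{11} \cdot 96 = \frac{96}{11}$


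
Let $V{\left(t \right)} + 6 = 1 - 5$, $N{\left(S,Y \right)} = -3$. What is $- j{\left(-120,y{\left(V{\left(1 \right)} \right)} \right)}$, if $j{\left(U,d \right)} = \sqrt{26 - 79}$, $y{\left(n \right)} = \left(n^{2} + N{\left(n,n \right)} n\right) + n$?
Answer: $- i \sqrt{53} \approx - 7.2801 i$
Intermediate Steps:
$V{\left(t \right)} = -10$ ($V{\left(t \right)} = -6 + \left(1 - 5\right) = -6 - 4 = -10$)
$y{\left(n \right)} = n^{2} - 2 n$ ($y{\left(n \right)} = \left(n^{2} - 3 n\right) + n = n^{2} - 2 n$)
$j{\left(U,d \right)} = i \sqrt{53}$ ($j{\left(U,d \right)} = \sqrt{-53} = i \sqrt{53}$)
$- j{\left(-120,y{\left(V{\left(1 \right)} \right)} \right)} = - i \sqrt{53}$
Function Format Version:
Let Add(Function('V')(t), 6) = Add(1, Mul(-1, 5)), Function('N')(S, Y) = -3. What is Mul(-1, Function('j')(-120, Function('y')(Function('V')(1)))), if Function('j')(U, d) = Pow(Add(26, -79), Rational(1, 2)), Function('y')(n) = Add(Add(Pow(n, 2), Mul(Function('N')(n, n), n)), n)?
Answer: Mul(-1, I, Pow(53, Rational(1, 2))) ≈ Mul(-7.2801, I)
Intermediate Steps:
Function('V')(t) = -10 (Function('V')(t) = Add(-6, Add(1, Mul(-1, 5))) = Add(-6, Add(1, -5)) = Add(-6, -4) = -10)
Function('y')(n) = Add(Pow(n, 2), Mul(-2, n)) (Function('y')(n) = Add(Add(Pow(n, 2), Mul(-3, n)), n) = Add(Pow(n, 2), Mul(-2, n)))
Function('j')(U, d) = Mul(I, Pow(53, Rational(1, 2))) (Function('j')(U, d) = Pow(-53, Rational(1, 2)) = Mul(I, Pow(53, Rational(1, 2))))
Mul(-1, Function('j')(-120, Function('y')(Function('V')(1)))) = Mul(-1, Mul(I, Pow(53, Rational(1, 2)))) = Mul(-1, I, Pow(53, Rational(1, 2)))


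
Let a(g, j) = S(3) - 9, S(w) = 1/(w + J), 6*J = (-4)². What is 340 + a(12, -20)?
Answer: 5630/17 ≈ 331.18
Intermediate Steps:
J = 8/3 (J = (⅙)*(-4)² = (⅙)*16 = 8/3 ≈ 2.6667)
S(w) = 1/(8/3 + w) (S(w) = 1/(w + 8/3) = 1/(8/3 + w))
a(g, j) = -150/17 (a(g, j) = 3/(8 + 3*3) - 9 = 3/(8 + 9) - 9 = 3/17 - 9 = -150/17)
340 + a(12, -20) = 340 - 150/17 = 5630/17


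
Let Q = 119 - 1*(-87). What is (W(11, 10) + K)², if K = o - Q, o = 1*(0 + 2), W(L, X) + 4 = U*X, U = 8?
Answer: 16384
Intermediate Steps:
W(L, X) = -4 + 8*X
o = 2 (o = 1*2 = 2)
Q = 206 (Q = 119 + 87 = 206)
K = -204 (K = 2 - 1*206 = 2 - 206 = -204)
(W(11, 10) + K)² = ((-4 + 8*10) - 204)² = ((-4 + 80) - 204)² = (76 - 204)² = (-128)² = 16384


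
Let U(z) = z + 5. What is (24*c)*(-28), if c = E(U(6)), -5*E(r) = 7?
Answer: 4704/5 ≈ 940.80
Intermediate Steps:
U(z) = 5 + z
E(r) = -7/5 (E(r) = -⅕*7 = -7/5)
c = -7/5 ≈ -1.4000
(24*c)*(-28) = (24*(-7/5))*(-28) = -168/5*(-28) = 4704/5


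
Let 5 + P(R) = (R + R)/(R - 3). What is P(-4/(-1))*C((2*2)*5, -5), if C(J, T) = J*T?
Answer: -300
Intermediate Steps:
P(R) = -5 + 2*R/(-3 + R) (P(R) = -5 + (R + R)/(R - 3) = -5 + (2*R)/(-3 + R) = -5 + 2*R/(-3 + R))
P(-4/(-1))*C((2*2)*5, -5) = (3*(5 - (-4)/(-1))/(-3 - 4/(-1)))*(((2*2)*5)*(-5)) = (3*(5 - (-4)*(-1))/(-3 - 4*(-1)))*((4*5)*(-5)) = (3*(5 - 1*4)/(-3 + 4))*(20*(-5)) = (3*(5 - 4)/1)*(-100) = (3*1*1)*(-100) = 3*(-100) = -300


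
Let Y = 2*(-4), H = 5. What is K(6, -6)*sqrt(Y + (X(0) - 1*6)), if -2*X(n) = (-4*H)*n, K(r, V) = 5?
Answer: 5*I*sqrt(14) ≈ 18.708*I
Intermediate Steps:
X(n) = 10*n (X(n) = -(-4*5)*n/2 = -(-10)*n = 10*n)
Y = -8
K(6, -6)*sqrt(Y + (X(0) - 1*6)) = 5*sqrt(-8 + (10*0 - 1*6)) = 5*sqrt(-8 + (0 - 6)) = 5*sqrt(-8 - 6) = 5*sqrt(-14) = 5*(I*sqrt(14)) = 5*I*sqrt(14)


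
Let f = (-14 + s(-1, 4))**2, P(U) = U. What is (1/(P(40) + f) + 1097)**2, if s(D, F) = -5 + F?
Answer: 84509978436/70225 ≈ 1.2034e+6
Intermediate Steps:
f = 225 (f = (-14 + (-5 + 4))**2 = (-14 - 1)**2 = (-15)**2 = 225)
(1/(P(40) + f) + 1097)**2 = (1/(40 + 225) + 1097)**2 = (1/265 + 1097)**2 = (290706/265)**2 = 84509978436/70225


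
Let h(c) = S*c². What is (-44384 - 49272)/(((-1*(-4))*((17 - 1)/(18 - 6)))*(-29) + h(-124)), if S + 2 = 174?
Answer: -35121/991694 ≈ -0.035415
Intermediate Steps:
S = 172 (S = -2 + 174 = 172)
h(c) = 172*c²
(-44384 - 49272)/(((-1*(-4))*((17 - 1)/(18 - 6)))*(-29) + h(-124)) = (-44384 - 49272)/(((-1*(-4))*((17 - 1)/(18 - 6)))*(-29) + 172*(-124)²) = -93656/((4*(16/12))*(-29) + 172*15376) = -93656/((4*(16*(1/12)))*(-29) + 2644672) = -93656/((4*(4/3))*(-29) + 2644672) = -93656/((16/3)*(-29) + 2644672) = -93656/(-464/3 + 2644672) = -93656/7933552/3 = -93656*3/7933552 = -35121/991694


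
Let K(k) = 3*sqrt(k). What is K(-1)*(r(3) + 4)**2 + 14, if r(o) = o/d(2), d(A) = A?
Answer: 14 + 363*I/4 ≈ 14.0 + 90.75*I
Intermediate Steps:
r(o) = o/2
K(-1)*(r(3) + 4)**2 + 14 = (3*sqrt(-1))*((1/2)*3 + 4)**2 + 14 = (3*I)*(3/2 + 4)**2 + 14 = (3*I)*(11/2)**2 + 14 = (3*I)*(121/4) + 14 = 363*I/4 + 14 = 14 + 363*I/4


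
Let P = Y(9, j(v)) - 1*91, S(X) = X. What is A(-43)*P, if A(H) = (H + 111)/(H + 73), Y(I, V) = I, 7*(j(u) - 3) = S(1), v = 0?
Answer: -2788/15 ≈ -185.87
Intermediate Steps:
j(u) = 22/7 (j(u) = 3 + (⅐)*1 = 3 + ⅐ = 22/7)
A(H) = (111 + H)/(73 + H)
P = -82 (P = 9 - 1*91 = 9 - 91 = -82)
A(-43)*P = ((111 - 43)/(73 - 43))*(-82) = (68/30)*(-82) = ((1/30)*68)*(-82) = (34/15)*(-82) = -2788/15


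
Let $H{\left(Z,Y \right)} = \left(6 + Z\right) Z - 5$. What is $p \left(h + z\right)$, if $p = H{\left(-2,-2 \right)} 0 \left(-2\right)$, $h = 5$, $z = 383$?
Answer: $0$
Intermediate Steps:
$H{\left(Z,Y \right)} = -5 + Z \left(6 + Z\right)$ ($H{\left(Z,Y \right)} = Z \left(6 + Z\right) - 5 = -5 + Z \left(6 + Z\right)$)
$p = 0$ ($p = \left(-5 + \left(-2\right)^{2} + 6 \left(-2\right)\right) 0 \left(-2\right) = \left(-5 + 4 - 12\right) 0 \left(-2\right) = \left(-13\right) 0 \left(-2\right) = 0 \left(-2\right) = 0$)
$p \left(h + z\right) = 0 \left(5 + 383\right) = 0 \cdot 388 = 0$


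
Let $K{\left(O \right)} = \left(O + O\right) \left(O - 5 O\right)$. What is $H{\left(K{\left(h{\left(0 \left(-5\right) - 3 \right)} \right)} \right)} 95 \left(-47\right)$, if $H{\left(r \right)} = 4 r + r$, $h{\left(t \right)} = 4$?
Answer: $2857600$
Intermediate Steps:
$K{\left(O \right)} = - 8 O^{2}$ ($K{\left(O \right)} = 2 O \left(- 4 O\right) = - 8 O^{2}$)
$H{\left(r \right)} = 5 r$
$H{\left(K{\left(h{\left(0 \left(-5\right) - 3 \right)} \right)} \right)} 95 \left(-47\right) = 5 \left(- 8 \cdot 4^{2}\right) 95 \left(-47\right) = 5 \left(\left(-8\right) 16\right) 95 \left(-47\right) = 5 \left(-128\right) 95 \left(-47\right) = \left(-640\right) 95 \left(-47\right) = \left(-60800\right) \left(-47\right) = 2857600$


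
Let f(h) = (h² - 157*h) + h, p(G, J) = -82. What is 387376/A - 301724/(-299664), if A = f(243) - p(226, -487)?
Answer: 30621532529/1589942268 ≈ 19.260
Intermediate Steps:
f(h) = h² - 156*h
A = 21223 (A = 243*(-156 + 243) - 1*(-82) = 243*87 + 82 = 21141 + 82 = 21223)
387376/A - 301724/(-299664) = 387376/21223 - 301724/(-299664) = 387376*(1/21223) - 301724*(-1/299664) = 387376/21223 + 75431/74916 = 30621532529/1589942268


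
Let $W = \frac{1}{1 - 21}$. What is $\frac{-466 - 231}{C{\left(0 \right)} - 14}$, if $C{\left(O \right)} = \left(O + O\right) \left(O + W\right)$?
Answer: $\frac{697}{14} \approx 49.786$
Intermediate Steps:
$W = - \frac{1}{20}$ ($W = \frac{1}{-20} = - \frac{1}{20} \approx -0.05$)
$C{\left(O \right)} = 2 O \left(- \frac{1}{20} + O\right)$ ($C{\left(O \right)} = \left(O + O\right) \left(O - \frac{1}{20}\right) = 2 O \left(- \frac{1}{20} + O\right)$)
$\frac{-466 - 231}{C{\left(0 \right)} - 14} = \frac{-466 - 231}{\frac{1}{10} \cdot 0 \left(-1 + 20 \cdot 0\right) - 14} = - \frac{697}{\frac{1}{10} \cdot 0 \left(-1 + 0\right) - 14} = - \frac{697}{\frac{1}{10} \cdot 0 \left(-1\right) - 14} = - \frac{697}{0 - 14} = - \frac{697}{-14} = \left(-697\right) \left(- \frac{1}{14}\right) = \frac{697}{14}$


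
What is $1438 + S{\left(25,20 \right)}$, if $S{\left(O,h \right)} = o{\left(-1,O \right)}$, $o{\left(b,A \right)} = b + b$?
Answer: $1436$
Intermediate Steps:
$o{\left(b,A \right)} = 2 b$
$S{\left(O,h \right)} = -2$ ($S{\left(O,h \right)} = 2 \left(-1\right) = -2$)
$1438 + S{\left(25,20 \right)} = 1438 - 2 = 1436$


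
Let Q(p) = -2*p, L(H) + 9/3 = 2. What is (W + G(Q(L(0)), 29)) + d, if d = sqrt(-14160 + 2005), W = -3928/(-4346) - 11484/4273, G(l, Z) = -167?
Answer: -1567195803/9285229 + I*sqrt(12155) ≈ -168.78 + 110.25*I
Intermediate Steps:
L(H) = -1 (L(H) = -3 + 2 = -1)
W = -16562560/9285229 (W = -3928*(-1/4346) - 11484*1/4273 = 1964/2173 - 11484/4273 = -16562560/9285229 ≈ -1.7838)
d = I*sqrt(12155) (d = sqrt(-12155) = I*sqrt(12155) ≈ 110.25*I)
(W + G(Q(L(0)), 29)) + d = (-16562560/9285229 - 167) + I*sqrt(12155) = -1567195803/9285229 + I*sqrt(12155)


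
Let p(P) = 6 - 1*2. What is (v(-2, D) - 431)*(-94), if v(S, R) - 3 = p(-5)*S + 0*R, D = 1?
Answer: 40984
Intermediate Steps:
p(P) = 4 (p(P) = 6 - 2 = 4)
v(S, R) = 3 + 4*S (v(S, R) = 3 + (4*S + 0*R) = 3 + (4*S + 0) = 3 + 4*S)
(v(-2, D) - 431)*(-94) = ((3 + 4*(-2)) - 431)*(-94) = ((3 - 8) - 431)*(-94) = (-5 - 431)*(-94) = -436*(-94) = 40984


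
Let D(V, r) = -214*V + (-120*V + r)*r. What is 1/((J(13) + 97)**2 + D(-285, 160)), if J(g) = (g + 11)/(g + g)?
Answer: 169/941022239 ≈ 1.7959e-7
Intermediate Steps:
J(g) = (11 + g)/(2*g) (J(g) = (11 + g)/((2*g)) = (11 + g)*(1/(2*g)) = (11 + g)/(2*g))
D(V, r) = -214*V + r*(r - 120*V) (D(V, r) = -214*V + (r - 120*V)*r = -214*V + r*(r - 120*V))
1/((J(13) + 97)**2 + D(-285, 160)) = 1/(((1/2)*(11 + 13)/13 + 97)**2 + (160**2 - 214*(-285) - 120*(-285)*160)) = 1/(((1/2)*(1/13)*24 + 97)**2 + (25600 + 60990 + 5472000)) = 1/((12/13 + 97)**2 + 5558590) = 1/((1273/13)**2 + 5558590) = 1/(1620529/169 + 5558590) = 1/(941022239/169) = 169/941022239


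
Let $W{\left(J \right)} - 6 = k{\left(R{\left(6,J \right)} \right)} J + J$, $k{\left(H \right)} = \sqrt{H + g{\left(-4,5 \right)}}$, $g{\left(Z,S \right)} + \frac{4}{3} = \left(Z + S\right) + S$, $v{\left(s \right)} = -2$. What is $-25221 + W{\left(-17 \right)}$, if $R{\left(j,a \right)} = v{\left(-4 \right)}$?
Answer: $-25232 - \frac{34 \sqrt{6}}{3} \approx -25260.0$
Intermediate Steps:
$g{\left(Z,S \right)} = - \frac{4}{3} + Z + 2 S$ ($g{\left(Z,S \right)} = - \frac{4}{3} + \left(\left(Z + S\right) + S\right) = - \frac{4}{3} + \left(\left(S + Z\right) + S\right) = - \frac{4}{3} + \left(Z + 2 S\right) = - \frac{4}{3} + Z + 2 S$)
$R{\left(j,a \right)} = -2$
$k{\left(H \right)} = \sqrt{\frac{14}{3} + H}$ ($k{\left(H \right)} = \sqrt{H - - \frac{14}{3}} = \sqrt{H + \frac{14}{3}} = \sqrt{\frac{14}{3} + H}$)
$W{\left(J \right)} = 6 + J + \frac{2 J \sqrt{6}}{3}$ ($W{\left(J \right)} = 6 + \left(\frac{\sqrt{42 + 9 \left(-2\right)}}{3} J + J\right) = 6 + \left(\frac{\sqrt{42 - 18}}{3} J + J\right) = 6 + \left(\frac{\sqrt{24}}{3} J + J\right) = 6 + \left(\frac{2 \sqrt{6}}{3} J + J\right) = 6 + \left(\frac{2 J \sqrt{6}}{3} + J\right) = 6 + \left(J + \frac{2 J \sqrt{6}}{3}\right) = 6 + J + \frac{2 J \sqrt{6}}{3}$)
$-25221 + W{\left(-17 \right)} = -25221 + \left(6 - 17 + \frac{2}{3} \left(-17\right) \sqrt{6}\right) = -25221 - \left(11 + \frac{34 \sqrt{6}}{3}\right) = -25232 - \frac{34 \sqrt{6}}{3}$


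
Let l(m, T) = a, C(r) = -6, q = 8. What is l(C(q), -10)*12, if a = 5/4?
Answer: 15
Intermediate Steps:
a = 5/4 (a = 5*(¼) = 5/4 ≈ 1.2500)
l(m, T) = 5/4
l(C(q), -10)*12 = (5/4)*12 = 15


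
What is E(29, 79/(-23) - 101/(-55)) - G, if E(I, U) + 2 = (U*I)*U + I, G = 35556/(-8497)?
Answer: 1431475227267/13597111825 ≈ 105.28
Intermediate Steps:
G = -35556/8497 (G = 35556*(-1/8497) = -35556/8497 ≈ -4.1845)
E(I, U) = -2 + I + I*U² (E(I, U) = -2 + ((U*I)*U + I) = -2 + ((I*U)*U + I) = -2 + (I*U² + I) = -2 + (I + I*U²) = -2 + I + I*U²)
E(29, 79/(-23) - 101/(-55)) - G = (-2 + 29 + 29*(79/(-23) - 101/(-55))²) - 1*(-35556/8497) = (-2 + 29 + 29*(79*(-1/23) - 101*(-1/55))²) + 35556/8497 = (-2 + 29 + 29*(-79/23 + 101/55)²) + 35556/8497 = (-2 + 29 + 29*(-2022/1265)²) + 35556/8497 = (-2 + 29 + 29*(4088484/1600225)) + 35556/8497 = (-2 + 29 + 118566036/1600225) + 35556/8497 = 161772111/1600225 + 35556/8497 = 1431475227267/13597111825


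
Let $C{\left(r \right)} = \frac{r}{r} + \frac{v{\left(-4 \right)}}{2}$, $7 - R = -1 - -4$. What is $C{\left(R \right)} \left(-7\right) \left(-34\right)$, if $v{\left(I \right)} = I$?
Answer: $-238$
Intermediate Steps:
$R = 4$ ($R = 7 - \left(-1 - -4\right) = 7 - \left(-1 + 4\right) = 7 - 3 = 4$)
$C{\left(r \right)} = -1$ ($C{\left(r \right)} = \frac{r}{r} - \frac{4}{2} = 1 - 2 = -1$)
$C{\left(R \right)} \left(-7\right) \left(-34\right) = \left(-1\right) \left(-7\right) \left(-34\right) = 7 \left(-34\right) = -238$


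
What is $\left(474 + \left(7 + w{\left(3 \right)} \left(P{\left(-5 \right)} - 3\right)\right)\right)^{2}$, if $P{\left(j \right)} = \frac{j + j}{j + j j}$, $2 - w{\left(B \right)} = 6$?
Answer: $245025$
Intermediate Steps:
$w{\left(B \right)} = -4$ ($w{\left(B \right)} = 2 - 6 = -4$)
$P{\left(j \right)} = \frac{2 j}{j + j^{2}}$
$\left(474 + \left(7 + w{\left(3 \right)} \left(P{\left(-5 \right)} - 3\right)\right)\right)^{2} = \left(474 - \left(-7 + 4 \left(\frac{2}{1 - 5} - 3\right)\right)\right)^{2} = \left(474 - \left(-7 + 4 \left(\frac{2}{-4} - 3\right)\right)\right)^{2} = \left(474 - \left(-7 + 4 \left(2 \left(- \frac{1}{4}\right) - 3\right)\right)\right)^{2} = \left(474 - \left(-7 + 4 \left(- \frac{1}{2} - 3\right)\right)\right)^{2} = \left(474 + \left(7 - -14\right)\right)^{2} = \left(474 + \left(7 + 14\right)\right)^{2} = \left(474 + 21\right)^{2} = 495^{2} = 245025$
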